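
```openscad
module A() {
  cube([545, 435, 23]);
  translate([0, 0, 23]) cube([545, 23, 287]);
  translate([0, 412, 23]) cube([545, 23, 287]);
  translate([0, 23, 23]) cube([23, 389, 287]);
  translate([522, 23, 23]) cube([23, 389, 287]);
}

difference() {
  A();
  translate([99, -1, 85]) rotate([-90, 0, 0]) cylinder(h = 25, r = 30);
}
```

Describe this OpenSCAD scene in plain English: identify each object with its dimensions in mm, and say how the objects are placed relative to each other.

A is an open storage box with external size 545×435×310 mm and wall thickness 23 mm (the base is also 23 mm thick). The base covers the whole footprint; the four walls stand on the base, with the y-facing walls full-width and the x-facing walls fitting between their inner faces.

The open box has a circular hole of radius 30 mm through its front wall, centred at (x = 99, z = 85).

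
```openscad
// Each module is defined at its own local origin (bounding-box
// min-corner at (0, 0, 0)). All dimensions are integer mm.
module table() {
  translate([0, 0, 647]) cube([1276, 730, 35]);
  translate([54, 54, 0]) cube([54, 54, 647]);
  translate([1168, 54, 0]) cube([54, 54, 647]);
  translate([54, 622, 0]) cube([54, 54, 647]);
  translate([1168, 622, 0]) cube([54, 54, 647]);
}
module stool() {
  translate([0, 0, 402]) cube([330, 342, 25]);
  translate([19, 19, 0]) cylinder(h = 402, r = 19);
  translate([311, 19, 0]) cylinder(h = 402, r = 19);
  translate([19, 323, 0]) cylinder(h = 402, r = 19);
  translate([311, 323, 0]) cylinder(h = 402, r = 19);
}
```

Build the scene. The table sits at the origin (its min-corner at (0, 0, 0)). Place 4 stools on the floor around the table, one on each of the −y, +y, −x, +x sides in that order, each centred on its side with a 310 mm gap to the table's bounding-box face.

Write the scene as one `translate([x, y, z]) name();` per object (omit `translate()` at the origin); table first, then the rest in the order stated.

table();
translate([473, -652, 0]) stool();
translate([473, 1040, 0]) stool();
translate([-640, 194, 0]) stool();
translate([1586, 194, 0]) stool();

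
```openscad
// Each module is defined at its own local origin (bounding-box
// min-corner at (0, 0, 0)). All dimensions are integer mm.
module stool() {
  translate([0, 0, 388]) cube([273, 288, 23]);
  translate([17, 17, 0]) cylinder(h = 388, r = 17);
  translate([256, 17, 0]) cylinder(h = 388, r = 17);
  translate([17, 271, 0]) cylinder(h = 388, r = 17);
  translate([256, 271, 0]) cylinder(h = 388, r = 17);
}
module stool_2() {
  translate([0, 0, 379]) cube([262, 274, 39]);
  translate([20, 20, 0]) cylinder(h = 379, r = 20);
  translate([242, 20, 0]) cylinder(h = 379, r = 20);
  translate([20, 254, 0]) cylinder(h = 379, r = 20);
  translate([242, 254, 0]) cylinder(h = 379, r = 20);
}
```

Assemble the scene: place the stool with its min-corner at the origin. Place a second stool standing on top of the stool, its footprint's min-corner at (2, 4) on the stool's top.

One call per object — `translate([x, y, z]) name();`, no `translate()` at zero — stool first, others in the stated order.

stool();
translate([2, 4, 411]) stool_2();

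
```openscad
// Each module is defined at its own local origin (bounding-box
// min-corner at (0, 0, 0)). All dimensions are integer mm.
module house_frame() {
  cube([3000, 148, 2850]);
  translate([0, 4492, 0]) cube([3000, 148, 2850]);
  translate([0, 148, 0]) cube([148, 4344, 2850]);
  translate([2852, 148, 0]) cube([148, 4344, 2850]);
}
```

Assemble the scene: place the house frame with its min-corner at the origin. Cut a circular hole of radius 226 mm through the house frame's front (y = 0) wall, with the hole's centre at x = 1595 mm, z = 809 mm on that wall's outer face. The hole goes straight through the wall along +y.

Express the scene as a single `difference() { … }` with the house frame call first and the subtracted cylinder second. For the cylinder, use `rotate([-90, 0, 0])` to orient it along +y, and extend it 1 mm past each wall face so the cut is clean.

difference() {
  house_frame();
  translate([1595, -1, 809]) rotate([-90, 0, 0]) cylinder(h = 150, r = 226);
}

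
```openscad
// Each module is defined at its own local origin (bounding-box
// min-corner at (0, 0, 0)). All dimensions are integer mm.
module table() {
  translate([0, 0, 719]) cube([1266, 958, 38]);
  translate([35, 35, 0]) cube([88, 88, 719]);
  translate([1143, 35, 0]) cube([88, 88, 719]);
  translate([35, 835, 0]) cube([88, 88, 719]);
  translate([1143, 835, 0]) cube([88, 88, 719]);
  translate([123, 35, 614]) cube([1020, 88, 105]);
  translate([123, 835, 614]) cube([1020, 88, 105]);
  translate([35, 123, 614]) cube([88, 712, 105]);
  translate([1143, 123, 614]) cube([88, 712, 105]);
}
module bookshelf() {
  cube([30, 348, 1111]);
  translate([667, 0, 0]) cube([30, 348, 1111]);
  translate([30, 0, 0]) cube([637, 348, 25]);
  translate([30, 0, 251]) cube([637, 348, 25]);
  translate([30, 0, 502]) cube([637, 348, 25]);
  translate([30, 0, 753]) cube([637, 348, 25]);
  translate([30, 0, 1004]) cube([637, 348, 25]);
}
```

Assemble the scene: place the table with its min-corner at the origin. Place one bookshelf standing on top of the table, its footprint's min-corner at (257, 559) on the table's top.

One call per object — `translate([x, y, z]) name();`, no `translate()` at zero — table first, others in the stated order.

table();
translate([257, 559, 757]) bookshelf();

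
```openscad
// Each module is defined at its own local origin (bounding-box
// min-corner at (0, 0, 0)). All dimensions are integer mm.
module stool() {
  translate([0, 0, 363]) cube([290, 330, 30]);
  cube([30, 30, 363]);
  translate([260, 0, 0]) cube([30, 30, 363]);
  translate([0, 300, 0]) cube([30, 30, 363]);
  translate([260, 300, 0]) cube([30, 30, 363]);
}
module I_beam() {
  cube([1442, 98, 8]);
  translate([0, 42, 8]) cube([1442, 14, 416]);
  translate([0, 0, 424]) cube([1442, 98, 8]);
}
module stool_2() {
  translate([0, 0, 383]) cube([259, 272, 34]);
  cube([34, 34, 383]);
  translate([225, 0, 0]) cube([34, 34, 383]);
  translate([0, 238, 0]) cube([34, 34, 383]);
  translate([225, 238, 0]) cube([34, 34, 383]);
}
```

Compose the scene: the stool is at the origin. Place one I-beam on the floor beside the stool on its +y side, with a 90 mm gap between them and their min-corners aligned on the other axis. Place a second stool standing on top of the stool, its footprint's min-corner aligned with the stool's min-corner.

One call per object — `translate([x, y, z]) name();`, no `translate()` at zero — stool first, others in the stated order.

stool();
translate([0, 420, 0]) I_beam();
translate([0, 0, 393]) stool_2();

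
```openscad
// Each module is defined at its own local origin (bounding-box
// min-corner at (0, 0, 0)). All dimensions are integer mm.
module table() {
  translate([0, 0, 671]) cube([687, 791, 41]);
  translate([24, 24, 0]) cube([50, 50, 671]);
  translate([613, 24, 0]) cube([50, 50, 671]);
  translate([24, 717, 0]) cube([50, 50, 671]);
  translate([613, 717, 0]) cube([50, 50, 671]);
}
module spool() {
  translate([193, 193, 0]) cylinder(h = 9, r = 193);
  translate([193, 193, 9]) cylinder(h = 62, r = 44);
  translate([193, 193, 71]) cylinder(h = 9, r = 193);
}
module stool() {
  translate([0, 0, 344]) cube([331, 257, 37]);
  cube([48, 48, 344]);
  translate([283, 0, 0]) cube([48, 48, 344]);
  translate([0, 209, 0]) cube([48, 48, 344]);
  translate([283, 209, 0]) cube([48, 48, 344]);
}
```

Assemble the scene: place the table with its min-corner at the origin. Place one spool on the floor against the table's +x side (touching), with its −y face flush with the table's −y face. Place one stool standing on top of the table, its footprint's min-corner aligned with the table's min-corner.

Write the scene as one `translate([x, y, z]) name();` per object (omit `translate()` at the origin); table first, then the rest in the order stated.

table();
translate([687, 0, 0]) spool();
translate([0, 0, 712]) stool();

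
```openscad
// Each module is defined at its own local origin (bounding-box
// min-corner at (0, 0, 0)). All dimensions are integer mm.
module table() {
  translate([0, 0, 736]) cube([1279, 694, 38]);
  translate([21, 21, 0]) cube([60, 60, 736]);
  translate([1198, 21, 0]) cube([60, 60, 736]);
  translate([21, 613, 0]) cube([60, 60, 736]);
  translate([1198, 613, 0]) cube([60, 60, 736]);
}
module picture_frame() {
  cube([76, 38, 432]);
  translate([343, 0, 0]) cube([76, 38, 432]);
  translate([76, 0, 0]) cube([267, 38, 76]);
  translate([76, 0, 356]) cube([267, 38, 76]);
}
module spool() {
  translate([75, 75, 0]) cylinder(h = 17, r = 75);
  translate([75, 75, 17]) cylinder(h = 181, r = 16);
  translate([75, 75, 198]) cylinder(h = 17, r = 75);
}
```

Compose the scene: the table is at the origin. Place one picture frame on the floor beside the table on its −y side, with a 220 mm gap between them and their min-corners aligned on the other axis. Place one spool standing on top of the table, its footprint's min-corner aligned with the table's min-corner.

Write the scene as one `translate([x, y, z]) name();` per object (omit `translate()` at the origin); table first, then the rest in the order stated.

table();
translate([0, -258, 0]) picture_frame();
translate([0, 0, 774]) spool();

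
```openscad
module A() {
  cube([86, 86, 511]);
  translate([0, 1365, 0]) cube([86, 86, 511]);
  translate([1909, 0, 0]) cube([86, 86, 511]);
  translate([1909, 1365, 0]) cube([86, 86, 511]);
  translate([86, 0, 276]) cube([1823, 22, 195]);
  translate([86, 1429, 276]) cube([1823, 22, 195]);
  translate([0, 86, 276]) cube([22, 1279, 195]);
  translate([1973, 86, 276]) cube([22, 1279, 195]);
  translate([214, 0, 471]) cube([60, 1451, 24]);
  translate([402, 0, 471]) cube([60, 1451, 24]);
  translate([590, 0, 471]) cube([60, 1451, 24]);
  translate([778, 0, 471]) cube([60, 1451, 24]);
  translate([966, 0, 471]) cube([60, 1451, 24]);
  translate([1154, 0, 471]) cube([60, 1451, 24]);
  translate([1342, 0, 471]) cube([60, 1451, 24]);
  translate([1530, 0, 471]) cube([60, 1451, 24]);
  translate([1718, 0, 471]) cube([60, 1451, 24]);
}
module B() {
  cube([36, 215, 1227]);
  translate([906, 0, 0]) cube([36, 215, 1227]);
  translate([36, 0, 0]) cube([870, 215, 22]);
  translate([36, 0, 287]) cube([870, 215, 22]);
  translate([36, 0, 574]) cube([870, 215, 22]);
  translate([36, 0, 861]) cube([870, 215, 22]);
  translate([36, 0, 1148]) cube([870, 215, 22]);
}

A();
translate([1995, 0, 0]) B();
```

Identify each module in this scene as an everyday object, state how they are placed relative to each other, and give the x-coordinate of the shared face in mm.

The bed frame's +x face and the bookshelf's −x face are both at x = 1995 mm.

A is a bed frame. B is a bookshelf. The bookshelf is against the bed frame's +x side, with their −y faces flush. The x-coordinate of the shared face is 1995 mm.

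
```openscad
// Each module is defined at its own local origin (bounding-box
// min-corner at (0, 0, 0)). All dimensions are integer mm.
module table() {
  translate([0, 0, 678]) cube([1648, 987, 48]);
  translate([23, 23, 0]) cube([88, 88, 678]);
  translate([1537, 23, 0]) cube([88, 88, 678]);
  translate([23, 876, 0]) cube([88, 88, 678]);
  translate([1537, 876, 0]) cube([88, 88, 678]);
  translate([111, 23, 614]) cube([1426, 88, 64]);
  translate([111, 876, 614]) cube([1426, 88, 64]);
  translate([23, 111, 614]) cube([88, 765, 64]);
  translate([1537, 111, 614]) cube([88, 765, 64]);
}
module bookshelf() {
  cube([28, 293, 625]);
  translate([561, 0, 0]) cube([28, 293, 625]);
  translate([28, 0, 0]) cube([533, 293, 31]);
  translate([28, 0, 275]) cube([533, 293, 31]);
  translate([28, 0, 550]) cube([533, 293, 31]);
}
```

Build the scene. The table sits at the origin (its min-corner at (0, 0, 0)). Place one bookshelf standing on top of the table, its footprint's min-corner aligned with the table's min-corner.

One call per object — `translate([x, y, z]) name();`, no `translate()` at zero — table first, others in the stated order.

table();
translate([0, 0, 726]) bookshelf();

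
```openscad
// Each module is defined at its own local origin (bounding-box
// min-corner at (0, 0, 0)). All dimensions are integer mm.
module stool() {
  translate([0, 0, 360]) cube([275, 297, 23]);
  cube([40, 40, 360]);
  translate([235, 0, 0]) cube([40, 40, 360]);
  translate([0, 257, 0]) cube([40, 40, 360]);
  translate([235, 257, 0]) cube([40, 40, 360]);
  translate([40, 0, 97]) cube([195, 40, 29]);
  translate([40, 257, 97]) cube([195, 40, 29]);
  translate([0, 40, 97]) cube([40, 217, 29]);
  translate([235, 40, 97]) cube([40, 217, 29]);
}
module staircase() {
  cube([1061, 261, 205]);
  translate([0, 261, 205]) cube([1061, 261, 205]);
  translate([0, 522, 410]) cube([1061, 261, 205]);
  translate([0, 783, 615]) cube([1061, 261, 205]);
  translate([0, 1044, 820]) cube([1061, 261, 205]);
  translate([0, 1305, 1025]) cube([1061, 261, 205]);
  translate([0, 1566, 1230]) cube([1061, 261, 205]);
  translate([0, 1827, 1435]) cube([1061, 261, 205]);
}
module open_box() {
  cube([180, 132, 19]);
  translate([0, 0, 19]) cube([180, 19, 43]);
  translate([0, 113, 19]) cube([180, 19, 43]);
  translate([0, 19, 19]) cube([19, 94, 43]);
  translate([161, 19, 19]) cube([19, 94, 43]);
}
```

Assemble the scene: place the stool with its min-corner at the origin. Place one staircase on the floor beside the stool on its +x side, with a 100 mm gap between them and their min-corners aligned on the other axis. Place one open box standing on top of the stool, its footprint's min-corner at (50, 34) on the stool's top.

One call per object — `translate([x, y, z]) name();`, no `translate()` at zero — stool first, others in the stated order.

stool();
translate([375, 0, 0]) staircase();
translate([50, 34, 383]) open_box();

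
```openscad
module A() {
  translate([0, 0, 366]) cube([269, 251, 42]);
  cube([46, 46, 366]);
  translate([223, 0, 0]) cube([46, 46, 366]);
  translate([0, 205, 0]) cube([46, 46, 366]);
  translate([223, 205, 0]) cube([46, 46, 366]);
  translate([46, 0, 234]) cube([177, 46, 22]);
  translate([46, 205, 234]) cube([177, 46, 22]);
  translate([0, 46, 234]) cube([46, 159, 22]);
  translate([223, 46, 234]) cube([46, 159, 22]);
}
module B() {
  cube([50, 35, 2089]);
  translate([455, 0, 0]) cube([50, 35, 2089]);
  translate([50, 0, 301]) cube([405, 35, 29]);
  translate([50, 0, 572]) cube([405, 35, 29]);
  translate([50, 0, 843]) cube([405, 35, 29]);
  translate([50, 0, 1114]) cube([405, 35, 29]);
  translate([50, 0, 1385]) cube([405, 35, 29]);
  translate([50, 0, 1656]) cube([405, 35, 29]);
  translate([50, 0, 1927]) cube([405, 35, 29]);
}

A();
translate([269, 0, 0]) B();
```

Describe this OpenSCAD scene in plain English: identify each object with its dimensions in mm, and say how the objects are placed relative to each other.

A is a four-legged stool. The seat is 269×251 mm, 42 mm thick, top at z = 408 mm. It stands on four square legs, each 46×46 mm in cross-section, from z = 0 to the seat underside, each flush with a corner of the seat. Four stretchers, 46 mm wide and 22 mm tall, connect adjacent legs with their undersides at z = 234 mm, each running between the inner faces of the legs it joins and aligned with the legs' outer faces on the other axis.

B is a straight ladder. Two 50×35 mm vertical rails, 2089 mm tall, stand 505 mm apart (outside-to-outside) with their front faces coplanar on the −y side. 7 rungs, each 35 mm deep and 29 mm tall, span between the inner faces of the rails, front faces flush with the rails. The lowest rung's underside is at z = 301 mm and rungs are spaced 271 mm apart (underside to underside).

The ladder is against the stool's +x side, with their −y faces flush.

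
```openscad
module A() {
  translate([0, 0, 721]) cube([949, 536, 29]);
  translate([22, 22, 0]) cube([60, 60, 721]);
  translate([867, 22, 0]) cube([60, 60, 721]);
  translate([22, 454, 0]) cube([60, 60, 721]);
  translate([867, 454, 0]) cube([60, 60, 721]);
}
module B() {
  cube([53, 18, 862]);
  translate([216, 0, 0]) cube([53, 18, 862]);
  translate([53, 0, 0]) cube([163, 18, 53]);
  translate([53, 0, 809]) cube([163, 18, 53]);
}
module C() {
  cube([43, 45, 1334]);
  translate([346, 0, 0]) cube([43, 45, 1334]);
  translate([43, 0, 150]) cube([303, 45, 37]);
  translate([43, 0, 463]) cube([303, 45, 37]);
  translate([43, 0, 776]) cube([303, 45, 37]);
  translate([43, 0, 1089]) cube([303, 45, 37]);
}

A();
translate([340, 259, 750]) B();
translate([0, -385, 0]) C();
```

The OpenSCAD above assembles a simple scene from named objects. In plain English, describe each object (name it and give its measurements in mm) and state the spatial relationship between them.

A is a table with a 949×536 mm rectangular top, 29 mm thick, top surface at z = 750 mm, supported by four 60×60 mm square legs, each inset 22 mm from the nearest pair of top edges, running from the floor.

B is a picture frame with a 163×756 mm rectangular opening (x by z) and a uniform 53 mm border on every side. Frame depth is 18 mm along y. It is built from two vertical stiles running the full outside height and two horizontal rails spanning the gap between the stiles.

C is a straight ladder. Two 43×45 mm vertical rails, 1334 mm tall, stand 389 mm apart (outside-to-outside) with their front faces coplanar on the −y side. 4 rungs, each 45 mm deep and 37 mm tall, span between the inner faces of the rails, front faces flush with the rails. The lowest rung's underside is at z = 150 mm and rungs are spaced 313 mm apart (underside to underside).

The picture frame is on top of the table, centred. The ladder is on the floor beside the table on its −y side.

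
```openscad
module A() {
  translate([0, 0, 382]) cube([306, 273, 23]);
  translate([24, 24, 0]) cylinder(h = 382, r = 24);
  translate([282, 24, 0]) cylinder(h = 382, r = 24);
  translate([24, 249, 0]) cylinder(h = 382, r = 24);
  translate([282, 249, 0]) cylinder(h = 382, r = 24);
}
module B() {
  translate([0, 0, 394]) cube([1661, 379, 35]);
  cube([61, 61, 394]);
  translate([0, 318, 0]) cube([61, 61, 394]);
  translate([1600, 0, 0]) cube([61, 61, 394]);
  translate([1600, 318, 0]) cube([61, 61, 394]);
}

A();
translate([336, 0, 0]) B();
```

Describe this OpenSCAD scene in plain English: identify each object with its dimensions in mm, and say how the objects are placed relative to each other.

A is a simple wooden stool: a rectangular seat 306 mm (x) by 273 mm (y), 23 mm thick, top face at z = 405 mm, on four round legs, each 48 mm in diameter. The legs rest on z = 0, each leg's axis is inset half a diameter from the nearest pair of seat edges (so the leg's bounding box is flush with the corner).

B is a bench: a 1661×379 mm seat slab, 35 mm thick, top at z = 429 mm, on four 61×61 mm square legs flush with the seat corners and standing on z = 0.

The bench is on the floor beside the stool on its +x side.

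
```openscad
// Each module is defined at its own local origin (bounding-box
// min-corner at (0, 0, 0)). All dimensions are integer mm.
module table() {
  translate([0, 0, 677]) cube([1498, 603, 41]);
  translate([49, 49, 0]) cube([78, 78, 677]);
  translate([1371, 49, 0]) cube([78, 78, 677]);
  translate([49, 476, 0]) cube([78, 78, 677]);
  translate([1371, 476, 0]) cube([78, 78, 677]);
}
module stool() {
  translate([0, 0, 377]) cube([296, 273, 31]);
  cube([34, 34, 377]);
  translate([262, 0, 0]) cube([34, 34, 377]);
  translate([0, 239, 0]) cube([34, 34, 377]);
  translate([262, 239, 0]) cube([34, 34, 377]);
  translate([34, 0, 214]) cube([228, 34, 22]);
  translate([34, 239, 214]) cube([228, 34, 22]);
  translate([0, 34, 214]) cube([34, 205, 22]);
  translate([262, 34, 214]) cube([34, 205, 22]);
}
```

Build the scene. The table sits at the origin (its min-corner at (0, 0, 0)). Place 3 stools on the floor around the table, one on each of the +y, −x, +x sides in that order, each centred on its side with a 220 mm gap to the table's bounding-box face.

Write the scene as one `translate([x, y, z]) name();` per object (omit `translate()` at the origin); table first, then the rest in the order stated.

table();
translate([601, 823, 0]) stool();
translate([-516, 165, 0]) stool();
translate([1718, 165, 0]) stool();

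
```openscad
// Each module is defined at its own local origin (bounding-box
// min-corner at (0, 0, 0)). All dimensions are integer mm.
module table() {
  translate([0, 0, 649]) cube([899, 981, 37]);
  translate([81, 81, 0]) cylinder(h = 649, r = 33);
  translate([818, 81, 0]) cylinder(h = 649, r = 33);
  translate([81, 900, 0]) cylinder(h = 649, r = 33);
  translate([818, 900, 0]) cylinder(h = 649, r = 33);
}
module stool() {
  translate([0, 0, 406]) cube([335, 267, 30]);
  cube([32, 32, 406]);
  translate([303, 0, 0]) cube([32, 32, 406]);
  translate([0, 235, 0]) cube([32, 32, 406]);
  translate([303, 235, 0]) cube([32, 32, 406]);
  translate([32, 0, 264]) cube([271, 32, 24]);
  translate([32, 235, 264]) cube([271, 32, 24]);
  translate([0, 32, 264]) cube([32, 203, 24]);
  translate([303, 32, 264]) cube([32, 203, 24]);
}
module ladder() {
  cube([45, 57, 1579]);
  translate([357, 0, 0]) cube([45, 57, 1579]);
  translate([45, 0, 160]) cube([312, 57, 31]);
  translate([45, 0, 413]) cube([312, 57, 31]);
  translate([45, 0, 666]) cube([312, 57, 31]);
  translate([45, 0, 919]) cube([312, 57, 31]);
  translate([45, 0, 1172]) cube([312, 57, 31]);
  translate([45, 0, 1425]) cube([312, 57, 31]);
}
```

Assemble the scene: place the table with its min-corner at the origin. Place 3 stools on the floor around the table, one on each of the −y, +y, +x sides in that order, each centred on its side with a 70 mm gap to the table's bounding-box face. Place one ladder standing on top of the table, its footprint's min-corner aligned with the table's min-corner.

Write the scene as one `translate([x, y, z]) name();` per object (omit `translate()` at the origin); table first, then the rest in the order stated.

table();
translate([282, -337, 0]) stool();
translate([282, 1051, 0]) stool();
translate([969, 357, 0]) stool();
translate([0, 0, 686]) ladder();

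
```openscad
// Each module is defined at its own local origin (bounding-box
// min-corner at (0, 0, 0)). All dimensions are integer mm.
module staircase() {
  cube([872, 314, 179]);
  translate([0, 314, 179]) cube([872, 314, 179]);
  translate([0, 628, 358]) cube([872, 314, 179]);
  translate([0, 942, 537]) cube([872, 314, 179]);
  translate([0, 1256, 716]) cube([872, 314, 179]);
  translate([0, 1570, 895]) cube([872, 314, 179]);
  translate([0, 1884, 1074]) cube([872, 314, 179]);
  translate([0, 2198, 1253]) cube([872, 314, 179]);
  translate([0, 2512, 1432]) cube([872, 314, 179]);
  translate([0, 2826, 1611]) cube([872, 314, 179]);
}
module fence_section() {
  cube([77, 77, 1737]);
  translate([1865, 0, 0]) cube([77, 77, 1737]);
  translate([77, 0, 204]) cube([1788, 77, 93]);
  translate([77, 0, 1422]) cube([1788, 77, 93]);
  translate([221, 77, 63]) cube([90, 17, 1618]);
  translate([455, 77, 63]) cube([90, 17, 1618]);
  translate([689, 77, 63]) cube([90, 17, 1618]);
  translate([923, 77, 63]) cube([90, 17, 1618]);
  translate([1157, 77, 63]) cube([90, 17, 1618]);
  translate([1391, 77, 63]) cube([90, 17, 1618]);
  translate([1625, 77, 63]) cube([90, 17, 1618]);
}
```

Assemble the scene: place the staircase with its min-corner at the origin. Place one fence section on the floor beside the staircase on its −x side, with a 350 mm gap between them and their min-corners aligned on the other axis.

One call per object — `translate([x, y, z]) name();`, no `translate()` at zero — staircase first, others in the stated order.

staircase();
translate([-2292, 0, 0]) fence_section();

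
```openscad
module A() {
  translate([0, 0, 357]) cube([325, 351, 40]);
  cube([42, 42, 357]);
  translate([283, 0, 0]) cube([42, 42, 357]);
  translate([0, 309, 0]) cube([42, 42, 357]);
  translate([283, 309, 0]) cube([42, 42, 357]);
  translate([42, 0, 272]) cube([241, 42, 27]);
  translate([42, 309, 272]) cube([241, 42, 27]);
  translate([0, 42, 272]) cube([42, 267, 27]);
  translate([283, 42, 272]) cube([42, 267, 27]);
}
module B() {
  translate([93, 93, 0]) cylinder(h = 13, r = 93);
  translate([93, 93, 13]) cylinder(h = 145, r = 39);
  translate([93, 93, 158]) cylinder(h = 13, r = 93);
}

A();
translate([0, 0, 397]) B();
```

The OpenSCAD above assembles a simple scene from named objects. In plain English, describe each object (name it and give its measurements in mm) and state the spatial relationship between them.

A is a simple wooden stool: a rectangular seat 325 mm (x) by 351 mm (y), 40 mm thick, top face at z = 397 mm, on four square legs, each 42×42 mm in cross-section. The legs rest on z = 0, each flush with a corner of the seat. Four stretchers, 42 mm wide and 27 mm tall, connect adjacent legs with their undersides at z = 272 mm, each running between the inner faces of the legs it joins and aligned with the legs' outer faces on the other axis.

B is a spool: two coaxial disc flanges of radius 93 mm and thickness 13 mm, joined by a core cylinder of radius 39 mm and height 145 mm. The lower flange rests on z = 0 and the three cylinders share a vertical axis.

The spool is on top of the stool.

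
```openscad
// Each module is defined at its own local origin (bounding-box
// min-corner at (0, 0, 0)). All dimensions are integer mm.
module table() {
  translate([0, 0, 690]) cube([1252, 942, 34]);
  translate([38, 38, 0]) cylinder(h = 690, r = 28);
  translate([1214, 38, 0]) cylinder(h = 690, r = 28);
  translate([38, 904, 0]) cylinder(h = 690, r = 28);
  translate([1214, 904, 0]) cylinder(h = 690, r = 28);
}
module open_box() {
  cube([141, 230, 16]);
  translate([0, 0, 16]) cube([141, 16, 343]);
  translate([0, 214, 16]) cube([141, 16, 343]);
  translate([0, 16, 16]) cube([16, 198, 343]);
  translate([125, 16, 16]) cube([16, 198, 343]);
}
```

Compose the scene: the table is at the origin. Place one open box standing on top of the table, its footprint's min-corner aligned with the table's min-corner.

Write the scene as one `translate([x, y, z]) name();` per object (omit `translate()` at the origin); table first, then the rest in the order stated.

table();
translate([0, 0, 724]) open_box();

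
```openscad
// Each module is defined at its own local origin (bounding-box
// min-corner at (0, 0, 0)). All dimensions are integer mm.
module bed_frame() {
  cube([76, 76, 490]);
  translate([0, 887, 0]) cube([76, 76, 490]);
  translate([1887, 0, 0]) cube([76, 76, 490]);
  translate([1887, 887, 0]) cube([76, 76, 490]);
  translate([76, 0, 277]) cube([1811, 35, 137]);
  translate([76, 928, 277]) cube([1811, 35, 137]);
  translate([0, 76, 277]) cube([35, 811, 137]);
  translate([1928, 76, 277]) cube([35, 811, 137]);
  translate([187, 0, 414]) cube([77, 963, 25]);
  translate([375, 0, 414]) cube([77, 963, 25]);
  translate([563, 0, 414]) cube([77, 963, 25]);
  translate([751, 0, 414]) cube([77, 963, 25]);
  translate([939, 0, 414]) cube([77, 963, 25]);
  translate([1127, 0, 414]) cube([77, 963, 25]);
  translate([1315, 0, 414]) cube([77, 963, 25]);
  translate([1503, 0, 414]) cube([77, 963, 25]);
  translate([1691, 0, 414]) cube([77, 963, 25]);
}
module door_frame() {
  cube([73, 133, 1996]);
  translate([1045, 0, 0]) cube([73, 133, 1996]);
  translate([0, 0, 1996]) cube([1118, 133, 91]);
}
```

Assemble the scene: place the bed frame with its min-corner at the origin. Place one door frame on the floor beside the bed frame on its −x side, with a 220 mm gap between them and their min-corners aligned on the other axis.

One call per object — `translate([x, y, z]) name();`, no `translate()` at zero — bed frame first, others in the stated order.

bed_frame();
translate([-1338, 0, 0]) door_frame();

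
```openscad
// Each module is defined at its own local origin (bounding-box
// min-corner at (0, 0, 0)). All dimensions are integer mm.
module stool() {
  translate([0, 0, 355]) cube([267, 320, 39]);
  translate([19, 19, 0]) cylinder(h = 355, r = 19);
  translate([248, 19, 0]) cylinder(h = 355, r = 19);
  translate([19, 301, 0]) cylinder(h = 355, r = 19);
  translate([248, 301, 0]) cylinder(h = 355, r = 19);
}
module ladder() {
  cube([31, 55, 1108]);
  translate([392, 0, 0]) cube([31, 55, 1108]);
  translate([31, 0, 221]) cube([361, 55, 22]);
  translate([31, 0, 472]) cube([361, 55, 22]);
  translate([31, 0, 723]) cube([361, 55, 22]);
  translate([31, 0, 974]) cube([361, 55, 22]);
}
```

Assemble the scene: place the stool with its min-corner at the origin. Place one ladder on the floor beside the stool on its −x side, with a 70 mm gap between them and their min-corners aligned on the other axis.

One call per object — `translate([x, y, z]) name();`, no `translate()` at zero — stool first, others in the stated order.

stool();
translate([-493, 0, 0]) ladder();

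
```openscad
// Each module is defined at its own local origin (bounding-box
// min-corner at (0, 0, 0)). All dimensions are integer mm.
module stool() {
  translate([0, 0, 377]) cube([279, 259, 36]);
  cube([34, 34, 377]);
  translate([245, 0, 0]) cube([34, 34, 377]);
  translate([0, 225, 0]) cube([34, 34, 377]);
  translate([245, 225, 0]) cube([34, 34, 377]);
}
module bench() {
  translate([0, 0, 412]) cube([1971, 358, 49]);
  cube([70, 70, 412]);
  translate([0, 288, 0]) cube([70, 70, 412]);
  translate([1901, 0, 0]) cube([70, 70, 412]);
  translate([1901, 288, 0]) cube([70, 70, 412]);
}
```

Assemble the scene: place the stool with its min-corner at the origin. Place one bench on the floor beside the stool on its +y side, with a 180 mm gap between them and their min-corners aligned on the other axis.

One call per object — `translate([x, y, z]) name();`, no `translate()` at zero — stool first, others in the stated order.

stool();
translate([0, 439, 0]) bench();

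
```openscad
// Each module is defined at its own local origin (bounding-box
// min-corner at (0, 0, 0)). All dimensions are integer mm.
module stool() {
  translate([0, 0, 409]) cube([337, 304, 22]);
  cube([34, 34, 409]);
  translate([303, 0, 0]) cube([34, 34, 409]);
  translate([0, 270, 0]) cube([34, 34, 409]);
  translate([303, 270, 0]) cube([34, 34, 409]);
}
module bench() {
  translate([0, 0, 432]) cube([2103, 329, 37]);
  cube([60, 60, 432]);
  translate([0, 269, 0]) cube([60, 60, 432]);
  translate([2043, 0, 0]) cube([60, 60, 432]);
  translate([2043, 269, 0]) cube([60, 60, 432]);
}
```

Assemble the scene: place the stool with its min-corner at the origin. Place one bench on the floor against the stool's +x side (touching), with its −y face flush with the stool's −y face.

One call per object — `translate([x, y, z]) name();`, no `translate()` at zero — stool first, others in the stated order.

stool();
translate([337, 0, 0]) bench();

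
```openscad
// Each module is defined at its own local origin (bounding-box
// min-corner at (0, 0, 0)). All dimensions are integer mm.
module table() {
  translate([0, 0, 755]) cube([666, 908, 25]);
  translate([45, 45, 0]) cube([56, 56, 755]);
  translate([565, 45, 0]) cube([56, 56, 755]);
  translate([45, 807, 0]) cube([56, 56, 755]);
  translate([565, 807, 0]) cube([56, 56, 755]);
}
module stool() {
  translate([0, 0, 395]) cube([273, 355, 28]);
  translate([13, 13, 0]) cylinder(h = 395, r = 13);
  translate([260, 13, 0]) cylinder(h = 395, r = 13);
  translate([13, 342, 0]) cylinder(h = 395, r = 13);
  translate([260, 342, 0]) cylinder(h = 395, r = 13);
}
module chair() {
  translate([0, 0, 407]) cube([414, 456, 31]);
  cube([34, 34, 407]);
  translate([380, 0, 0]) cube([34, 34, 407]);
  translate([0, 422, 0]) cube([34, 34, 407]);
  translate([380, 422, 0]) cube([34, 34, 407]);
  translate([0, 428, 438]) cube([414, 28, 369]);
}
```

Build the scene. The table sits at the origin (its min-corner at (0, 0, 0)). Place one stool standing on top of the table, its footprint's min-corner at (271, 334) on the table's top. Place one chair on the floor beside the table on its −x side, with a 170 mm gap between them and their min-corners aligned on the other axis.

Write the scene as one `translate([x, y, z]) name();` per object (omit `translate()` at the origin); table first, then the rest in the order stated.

table();
translate([271, 334, 780]) stool();
translate([-584, 0, 0]) chair();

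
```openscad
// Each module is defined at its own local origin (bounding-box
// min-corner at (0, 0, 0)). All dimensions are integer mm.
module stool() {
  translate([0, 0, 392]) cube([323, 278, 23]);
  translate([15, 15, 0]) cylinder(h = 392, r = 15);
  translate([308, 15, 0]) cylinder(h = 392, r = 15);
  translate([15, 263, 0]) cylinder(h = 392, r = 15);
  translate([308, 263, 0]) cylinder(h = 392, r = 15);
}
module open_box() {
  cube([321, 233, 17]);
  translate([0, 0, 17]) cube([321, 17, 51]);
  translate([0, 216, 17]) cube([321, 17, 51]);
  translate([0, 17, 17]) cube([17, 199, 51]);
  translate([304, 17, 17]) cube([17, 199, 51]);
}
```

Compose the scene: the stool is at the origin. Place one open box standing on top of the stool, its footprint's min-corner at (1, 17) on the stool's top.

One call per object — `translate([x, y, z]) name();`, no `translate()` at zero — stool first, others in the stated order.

stool();
translate([1, 17, 415]) open_box();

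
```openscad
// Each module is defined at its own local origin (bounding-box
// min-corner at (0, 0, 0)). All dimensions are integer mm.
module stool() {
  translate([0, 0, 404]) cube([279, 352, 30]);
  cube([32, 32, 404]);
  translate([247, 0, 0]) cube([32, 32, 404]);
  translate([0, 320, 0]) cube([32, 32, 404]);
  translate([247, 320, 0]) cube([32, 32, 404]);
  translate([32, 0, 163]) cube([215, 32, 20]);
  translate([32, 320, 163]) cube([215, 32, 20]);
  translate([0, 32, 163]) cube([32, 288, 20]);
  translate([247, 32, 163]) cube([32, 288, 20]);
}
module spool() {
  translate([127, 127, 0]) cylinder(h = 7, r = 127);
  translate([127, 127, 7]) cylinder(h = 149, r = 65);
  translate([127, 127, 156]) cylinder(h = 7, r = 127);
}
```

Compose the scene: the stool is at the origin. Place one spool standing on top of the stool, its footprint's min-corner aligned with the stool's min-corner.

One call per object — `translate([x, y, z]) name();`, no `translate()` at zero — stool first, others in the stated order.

stool();
translate([0, 0, 434]) spool();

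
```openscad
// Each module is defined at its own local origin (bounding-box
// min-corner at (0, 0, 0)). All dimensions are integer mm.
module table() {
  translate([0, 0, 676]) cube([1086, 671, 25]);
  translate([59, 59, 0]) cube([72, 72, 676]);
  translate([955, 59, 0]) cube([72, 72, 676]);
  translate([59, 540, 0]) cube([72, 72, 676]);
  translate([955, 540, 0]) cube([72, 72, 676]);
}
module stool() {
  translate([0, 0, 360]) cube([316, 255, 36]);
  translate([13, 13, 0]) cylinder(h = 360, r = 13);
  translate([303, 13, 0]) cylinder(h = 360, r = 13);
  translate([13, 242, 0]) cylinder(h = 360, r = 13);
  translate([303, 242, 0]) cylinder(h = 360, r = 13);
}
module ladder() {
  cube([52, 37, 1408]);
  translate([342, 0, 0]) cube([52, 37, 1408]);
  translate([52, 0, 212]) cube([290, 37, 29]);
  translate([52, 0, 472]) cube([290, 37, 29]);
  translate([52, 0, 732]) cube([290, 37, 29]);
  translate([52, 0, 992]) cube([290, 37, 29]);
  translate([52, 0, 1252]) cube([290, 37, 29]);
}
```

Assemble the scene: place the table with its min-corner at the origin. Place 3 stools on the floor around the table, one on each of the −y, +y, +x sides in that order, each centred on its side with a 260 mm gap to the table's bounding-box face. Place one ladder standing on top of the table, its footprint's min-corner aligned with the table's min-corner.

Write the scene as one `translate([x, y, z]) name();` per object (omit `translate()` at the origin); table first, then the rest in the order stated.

table();
translate([385, -515, 0]) stool();
translate([385, 931, 0]) stool();
translate([1346, 208, 0]) stool();
translate([0, 0, 701]) ladder();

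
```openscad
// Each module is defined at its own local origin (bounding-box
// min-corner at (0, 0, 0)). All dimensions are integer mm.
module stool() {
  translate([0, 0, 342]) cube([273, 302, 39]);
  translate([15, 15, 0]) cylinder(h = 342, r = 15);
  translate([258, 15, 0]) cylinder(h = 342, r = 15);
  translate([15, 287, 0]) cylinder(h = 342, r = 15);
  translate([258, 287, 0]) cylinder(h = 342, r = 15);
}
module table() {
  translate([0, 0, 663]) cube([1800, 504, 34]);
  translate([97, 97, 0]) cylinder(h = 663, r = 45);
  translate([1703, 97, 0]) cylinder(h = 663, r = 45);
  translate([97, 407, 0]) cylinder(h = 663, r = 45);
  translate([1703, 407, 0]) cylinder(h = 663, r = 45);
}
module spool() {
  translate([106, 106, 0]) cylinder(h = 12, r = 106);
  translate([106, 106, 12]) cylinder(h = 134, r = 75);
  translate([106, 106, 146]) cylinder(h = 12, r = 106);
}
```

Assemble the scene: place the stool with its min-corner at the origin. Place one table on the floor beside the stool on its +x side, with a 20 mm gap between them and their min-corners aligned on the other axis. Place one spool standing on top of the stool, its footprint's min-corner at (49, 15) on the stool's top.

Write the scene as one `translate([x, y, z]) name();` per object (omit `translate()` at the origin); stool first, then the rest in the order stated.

stool();
translate([293, 0, 0]) table();
translate([49, 15, 381]) spool();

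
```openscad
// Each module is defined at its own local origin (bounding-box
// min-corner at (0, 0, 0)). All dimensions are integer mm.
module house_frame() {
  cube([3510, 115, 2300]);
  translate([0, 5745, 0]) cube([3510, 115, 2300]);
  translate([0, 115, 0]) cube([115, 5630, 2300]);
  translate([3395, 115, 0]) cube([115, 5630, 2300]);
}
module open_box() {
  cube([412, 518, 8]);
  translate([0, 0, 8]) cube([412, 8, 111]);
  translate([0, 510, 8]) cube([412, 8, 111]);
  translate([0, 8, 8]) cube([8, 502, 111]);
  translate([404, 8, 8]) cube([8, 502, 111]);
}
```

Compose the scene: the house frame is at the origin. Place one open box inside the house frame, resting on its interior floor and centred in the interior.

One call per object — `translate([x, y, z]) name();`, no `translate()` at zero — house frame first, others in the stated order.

house_frame();
translate([1549, 2671, 0]) open_box();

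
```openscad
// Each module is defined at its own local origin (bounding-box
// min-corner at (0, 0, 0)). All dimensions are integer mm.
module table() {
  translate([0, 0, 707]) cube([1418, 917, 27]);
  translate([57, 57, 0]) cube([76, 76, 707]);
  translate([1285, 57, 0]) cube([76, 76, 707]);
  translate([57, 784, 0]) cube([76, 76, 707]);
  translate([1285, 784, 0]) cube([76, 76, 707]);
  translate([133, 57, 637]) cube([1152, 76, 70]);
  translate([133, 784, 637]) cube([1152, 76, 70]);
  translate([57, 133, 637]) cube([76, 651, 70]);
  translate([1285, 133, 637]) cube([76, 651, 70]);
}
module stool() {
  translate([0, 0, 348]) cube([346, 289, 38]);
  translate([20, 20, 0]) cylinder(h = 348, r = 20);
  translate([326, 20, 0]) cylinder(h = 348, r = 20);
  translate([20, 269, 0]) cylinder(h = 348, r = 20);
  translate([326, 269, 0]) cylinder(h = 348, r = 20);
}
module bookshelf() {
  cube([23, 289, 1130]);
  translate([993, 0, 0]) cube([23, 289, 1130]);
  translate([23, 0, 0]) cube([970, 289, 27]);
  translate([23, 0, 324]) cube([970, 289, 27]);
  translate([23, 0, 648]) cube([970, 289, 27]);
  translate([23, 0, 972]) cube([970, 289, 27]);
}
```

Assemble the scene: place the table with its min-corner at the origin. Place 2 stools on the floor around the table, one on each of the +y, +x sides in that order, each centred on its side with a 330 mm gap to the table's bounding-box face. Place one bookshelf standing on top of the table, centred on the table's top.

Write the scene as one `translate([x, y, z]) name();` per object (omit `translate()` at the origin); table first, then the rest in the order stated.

table();
translate([536, 1247, 0]) stool();
translate([1748, 314, 0]) stool();
translate([201, 314, 734]) bookshelf();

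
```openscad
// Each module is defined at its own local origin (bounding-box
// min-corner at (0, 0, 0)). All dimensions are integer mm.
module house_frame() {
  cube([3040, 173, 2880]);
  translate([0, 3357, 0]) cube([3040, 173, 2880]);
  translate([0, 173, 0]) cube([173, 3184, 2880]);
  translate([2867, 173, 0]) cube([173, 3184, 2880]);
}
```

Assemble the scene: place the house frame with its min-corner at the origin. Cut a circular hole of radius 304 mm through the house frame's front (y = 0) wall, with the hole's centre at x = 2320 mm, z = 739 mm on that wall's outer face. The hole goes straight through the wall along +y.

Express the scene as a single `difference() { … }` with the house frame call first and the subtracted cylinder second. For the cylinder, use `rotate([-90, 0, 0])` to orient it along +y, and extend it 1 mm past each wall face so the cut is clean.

difference() {
  house_frame();
  translate([2320, -1, 739]) rotate([-90, 0, 0]) cylinder(h = 175, r = 304);
}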